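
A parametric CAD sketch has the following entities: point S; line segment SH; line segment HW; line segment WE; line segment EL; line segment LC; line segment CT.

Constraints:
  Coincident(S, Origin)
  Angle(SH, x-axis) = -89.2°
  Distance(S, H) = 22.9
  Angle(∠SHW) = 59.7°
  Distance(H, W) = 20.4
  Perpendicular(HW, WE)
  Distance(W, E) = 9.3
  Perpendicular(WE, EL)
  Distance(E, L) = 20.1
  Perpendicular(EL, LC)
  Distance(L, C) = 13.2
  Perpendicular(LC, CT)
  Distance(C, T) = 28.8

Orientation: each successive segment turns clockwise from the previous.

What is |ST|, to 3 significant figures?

29.5

The perpendicularity gives LC at right angles to EL, so LC runs at -120°; with |LC| = 13.2, C = (-1.86, -26.1). The perpendicularity gives CT at right angles to LC, so CT runs at 150°; with |CT| = 28.8, T = (-26.9, -12.0). Then |ST| = |T − S| = 29.5.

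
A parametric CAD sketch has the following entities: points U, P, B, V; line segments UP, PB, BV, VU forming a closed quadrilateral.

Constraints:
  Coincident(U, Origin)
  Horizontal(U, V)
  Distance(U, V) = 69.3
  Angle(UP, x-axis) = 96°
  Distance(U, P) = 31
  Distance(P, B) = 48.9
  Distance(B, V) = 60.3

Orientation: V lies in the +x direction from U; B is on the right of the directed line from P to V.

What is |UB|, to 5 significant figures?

19.419

Checks: |PB| = 48.90 ✓; |BV| = 60.30 ✓.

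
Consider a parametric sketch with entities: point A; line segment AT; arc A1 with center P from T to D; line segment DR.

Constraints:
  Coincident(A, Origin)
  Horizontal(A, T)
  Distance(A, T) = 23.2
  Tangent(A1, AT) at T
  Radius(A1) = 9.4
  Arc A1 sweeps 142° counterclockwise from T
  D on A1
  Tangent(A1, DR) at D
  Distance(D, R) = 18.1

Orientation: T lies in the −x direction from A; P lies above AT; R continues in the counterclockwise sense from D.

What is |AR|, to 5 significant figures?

42.245

A is at the origin; AT is horizontal with |AT| = 23.2 and T on the −x side, so T = (-23.200, 0.0000). The tangent condition forces PT to be normal to AT, so P = T + (0, 9.4) = (-23.200, 9.4000). On A1, T sits at bearing -90° from P; a 142° counterclockwise sweep puts D at bearing 52°, so D = P + 9.4·(cos 52°, sin 52°) = (-17.413, 16.807). Since A1 is tangent to DR there, PD ⟂ DR, so DR runs along (−sin 52°, cos 52°); with |DR| = 18.1, R = (-31.676, 27.951). Then |AR| = |R − A| = 42.245.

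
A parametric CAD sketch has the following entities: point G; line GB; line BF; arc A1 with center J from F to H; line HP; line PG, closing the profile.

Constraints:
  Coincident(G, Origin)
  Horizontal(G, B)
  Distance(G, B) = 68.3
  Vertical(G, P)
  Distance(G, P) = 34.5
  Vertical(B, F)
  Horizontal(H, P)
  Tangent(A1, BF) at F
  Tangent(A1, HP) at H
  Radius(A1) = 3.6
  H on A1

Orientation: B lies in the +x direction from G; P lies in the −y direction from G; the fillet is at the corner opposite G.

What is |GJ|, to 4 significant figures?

71.70

G and P share the same x with |GP| = 34.5 and P on the −y side, so P = (0.000, -34.50). The virtual corner opposite G is at (68.30, -34.50). A1 meets BF tangentially, so JF is at right angles to BF and A1 meets HP tangentially, so JH is at right angles to HP, with radius 3.6, so the center J sits 3.6 in from both sides at J = (64.70, -30.90). Then |GJ| = |J − G| = 71.70.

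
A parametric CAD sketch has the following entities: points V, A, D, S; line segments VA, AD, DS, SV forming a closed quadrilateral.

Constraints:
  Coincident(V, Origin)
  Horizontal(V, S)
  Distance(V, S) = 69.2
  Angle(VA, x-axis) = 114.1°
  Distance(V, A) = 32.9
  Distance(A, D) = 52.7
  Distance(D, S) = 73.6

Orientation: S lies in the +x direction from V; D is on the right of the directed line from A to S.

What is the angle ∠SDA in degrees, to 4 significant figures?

86.57°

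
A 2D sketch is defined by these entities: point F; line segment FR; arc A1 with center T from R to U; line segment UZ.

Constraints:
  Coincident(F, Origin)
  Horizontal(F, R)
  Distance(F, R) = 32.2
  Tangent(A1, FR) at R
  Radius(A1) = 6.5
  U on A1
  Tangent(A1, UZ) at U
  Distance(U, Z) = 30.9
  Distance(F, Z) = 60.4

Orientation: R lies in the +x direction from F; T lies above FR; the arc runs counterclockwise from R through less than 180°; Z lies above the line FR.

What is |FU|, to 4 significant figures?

38.22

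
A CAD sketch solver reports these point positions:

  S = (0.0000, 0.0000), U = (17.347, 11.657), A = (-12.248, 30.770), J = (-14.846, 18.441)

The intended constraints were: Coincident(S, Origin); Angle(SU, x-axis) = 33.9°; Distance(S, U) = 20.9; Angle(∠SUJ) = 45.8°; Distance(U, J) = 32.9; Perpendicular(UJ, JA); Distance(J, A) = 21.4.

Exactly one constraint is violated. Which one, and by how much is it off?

Distance(J, A) = 21.4 — off by 8.80.

S = (0.00, 0.00) ✓; SU at 33.90° ✓; |SU| = 20.90 ✓; ∠SUJ = 45.80° ✓; |UJ| = 32.90 ✓; ∠(UJ, JA) = 90.00° ✓; |JA| = 12.60 ✗.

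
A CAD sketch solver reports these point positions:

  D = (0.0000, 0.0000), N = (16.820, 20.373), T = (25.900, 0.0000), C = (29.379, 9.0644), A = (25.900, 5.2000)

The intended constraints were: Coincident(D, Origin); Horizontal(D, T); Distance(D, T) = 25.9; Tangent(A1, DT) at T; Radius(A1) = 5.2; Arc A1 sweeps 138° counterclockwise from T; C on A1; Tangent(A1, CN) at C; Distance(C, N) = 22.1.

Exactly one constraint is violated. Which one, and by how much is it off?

Distance(C, N) = 22.1 — off by 5.20.

D = (0.00, 0.00) ✓; D.y = 0.00, T.y = 0.00 ✓; |DT| = 25.90 ✓; ∠(AT, TD) = 90.00° ✓; |AT| = 5.200 ✓; bearing(A→C) − bearing(A→T) = 138.0° ✓; |AC| = 5.200 ✓; ∠(AC, CN) = 90.01° ✓; |CN| = 16.90 ✗.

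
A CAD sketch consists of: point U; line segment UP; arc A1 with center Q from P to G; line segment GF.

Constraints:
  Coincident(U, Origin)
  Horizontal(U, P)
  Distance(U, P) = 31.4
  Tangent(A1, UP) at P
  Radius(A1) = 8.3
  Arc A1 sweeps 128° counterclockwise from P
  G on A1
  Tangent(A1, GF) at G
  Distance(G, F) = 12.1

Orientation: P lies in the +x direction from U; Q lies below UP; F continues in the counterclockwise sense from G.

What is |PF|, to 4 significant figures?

22.96

U is at the origin; U and P share the same y with |UP| = 31.4 and P on the +x side, so P = (31.40, 0.000). Tangency of A1 to UP means the radius QP is perpendicular to UP, so Q = P + (0, -8.3) = (31.40, -8.300). On A1, P sits at bearing 90° from Q; a 128° counterclockwise sweep puts G at bearing 218°, so G = Q + 8.3·(cos 218°, sin 218°) = (24.86, -13.41). The tangent condition forces QG to be normal to GF, so GF runs along (−sin 218°, cos 218°); with |GF| = 12.1, F = (32.31, -22.94). Then |PF| = |F − P| = 22.96.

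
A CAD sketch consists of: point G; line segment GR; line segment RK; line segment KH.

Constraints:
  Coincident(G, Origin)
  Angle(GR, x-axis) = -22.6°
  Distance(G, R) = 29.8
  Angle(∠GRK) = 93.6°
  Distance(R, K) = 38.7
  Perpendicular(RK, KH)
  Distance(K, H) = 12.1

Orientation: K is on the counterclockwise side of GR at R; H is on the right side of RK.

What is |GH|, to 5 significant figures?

58.281

∠GRK = 93.6°, so RK runs at -22.6° + (180° − 93.6°) = 63.800° from the x-axis; with |RK| = 38.7, K = R + 38.7·(cos 63.800°, sin 63.800°) = (44.598, 23.272). RK ⟂ KH; with |KH| = 12.1 on the right of RK, H = K + 12.1·(0.89726, -0.44151) = (55.455, 17.930). Then |GH| = |H − G| = 58.281.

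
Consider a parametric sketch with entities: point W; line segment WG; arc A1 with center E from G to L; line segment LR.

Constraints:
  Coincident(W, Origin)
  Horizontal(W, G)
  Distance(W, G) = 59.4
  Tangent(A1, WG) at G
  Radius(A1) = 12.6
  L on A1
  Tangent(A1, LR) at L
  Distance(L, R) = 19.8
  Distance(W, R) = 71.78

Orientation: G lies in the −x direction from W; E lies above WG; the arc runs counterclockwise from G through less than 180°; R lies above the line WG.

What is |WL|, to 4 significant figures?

53.73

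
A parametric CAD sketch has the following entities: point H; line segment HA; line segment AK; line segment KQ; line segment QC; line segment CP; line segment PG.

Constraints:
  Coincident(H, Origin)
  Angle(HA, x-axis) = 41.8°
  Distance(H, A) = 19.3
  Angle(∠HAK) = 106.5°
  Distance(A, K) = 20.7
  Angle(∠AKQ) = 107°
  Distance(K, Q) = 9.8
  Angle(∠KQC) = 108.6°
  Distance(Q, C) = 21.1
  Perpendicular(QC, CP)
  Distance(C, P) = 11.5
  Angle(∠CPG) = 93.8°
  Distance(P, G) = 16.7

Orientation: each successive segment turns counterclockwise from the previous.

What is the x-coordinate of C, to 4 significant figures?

-7.929

∠AKQ = 107.0° gives KQ at -171.7° from the x-axis; with |KQ| = 9.8, Q = (-4.156, 30.16). ∠KQC = 108.6° gives QC at -100.3° from the x-axis; with |QC| = 21.1, C = (-7.929, 9.404). So C.x = -7.929.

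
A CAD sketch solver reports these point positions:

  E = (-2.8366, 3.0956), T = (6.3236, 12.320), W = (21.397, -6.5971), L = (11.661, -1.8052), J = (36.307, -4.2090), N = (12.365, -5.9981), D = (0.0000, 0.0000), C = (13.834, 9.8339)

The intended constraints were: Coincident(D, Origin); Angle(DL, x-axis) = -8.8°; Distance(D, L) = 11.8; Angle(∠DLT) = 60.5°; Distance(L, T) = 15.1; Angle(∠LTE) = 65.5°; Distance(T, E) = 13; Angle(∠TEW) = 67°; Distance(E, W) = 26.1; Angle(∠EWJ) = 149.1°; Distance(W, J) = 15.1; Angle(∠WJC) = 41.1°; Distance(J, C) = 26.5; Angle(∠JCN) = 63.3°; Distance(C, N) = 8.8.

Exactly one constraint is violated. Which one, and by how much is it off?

Distance(C, N) = 8.8 — off by 7.10.

D = (0.00, 0.00) ✓; DL at -8.800° ✓; |DL| = 11.80 ✓; ∠DLT = 60.50° ✓; |LT| = 15.10 ✓; ∠LTE = 65.50° ✓; |TE| = 13.00 ✓; ∠TEW = 67.00° ✓; |EW| = 26.10 ✓; ∠EWJ = 149.1° ✓; |WJ| = 15.10 ✓; ∠WJC = 41.10° ✓; |JC| = 26.50 ✓; ∠JCN = 63.30° ✓; |CN| = 15.90 ✗.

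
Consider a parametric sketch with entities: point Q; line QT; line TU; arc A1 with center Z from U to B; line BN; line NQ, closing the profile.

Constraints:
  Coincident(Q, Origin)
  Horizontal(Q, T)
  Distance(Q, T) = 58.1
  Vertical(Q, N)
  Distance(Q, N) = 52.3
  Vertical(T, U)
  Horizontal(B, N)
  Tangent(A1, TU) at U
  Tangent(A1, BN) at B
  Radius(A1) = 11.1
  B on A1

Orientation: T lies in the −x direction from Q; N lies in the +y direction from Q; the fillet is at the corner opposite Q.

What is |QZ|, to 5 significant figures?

62.502

Q and N share the same x with |QN| = 52.3 and N on the +y side, so N = (0.0000, 52.300). The virtual corner opposite Q is at (-58.100, 52.300). Since A1 is tangent to TU there, ZU ⟂ TU and the tangent condition forces ZB to be normal to BN, with radius 11.1, so the center Z sits 11.1 in from both sides at Z = (-47.000, 41.200). Then |QZ| = |Z − Q| = 62.502.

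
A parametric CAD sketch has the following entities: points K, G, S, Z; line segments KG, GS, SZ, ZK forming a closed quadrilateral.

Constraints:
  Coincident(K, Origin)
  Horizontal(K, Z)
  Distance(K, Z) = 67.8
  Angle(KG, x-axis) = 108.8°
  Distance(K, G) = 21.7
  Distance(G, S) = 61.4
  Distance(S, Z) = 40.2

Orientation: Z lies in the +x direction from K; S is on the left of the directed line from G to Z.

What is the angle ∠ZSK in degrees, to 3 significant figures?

77.5°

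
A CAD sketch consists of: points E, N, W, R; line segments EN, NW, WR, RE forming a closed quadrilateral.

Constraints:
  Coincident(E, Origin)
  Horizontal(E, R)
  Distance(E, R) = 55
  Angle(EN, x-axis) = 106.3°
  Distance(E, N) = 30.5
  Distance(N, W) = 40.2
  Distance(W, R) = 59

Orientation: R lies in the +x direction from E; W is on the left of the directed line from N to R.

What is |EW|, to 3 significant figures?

56.9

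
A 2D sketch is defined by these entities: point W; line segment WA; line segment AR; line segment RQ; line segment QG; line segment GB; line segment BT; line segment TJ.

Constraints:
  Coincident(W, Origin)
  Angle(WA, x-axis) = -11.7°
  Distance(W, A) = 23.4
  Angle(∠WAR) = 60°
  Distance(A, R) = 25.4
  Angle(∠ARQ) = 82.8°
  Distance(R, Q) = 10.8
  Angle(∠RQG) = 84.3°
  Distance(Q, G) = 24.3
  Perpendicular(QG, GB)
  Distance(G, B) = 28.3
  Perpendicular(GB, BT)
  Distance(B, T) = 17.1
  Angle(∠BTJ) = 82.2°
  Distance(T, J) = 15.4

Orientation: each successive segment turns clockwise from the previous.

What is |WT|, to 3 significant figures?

40.5

W is at the origin; WA runs at -11.7° with length 23.4, so A = (22.9, -4.75). ∠WAR = 60.0° gives AR at -132° from the x-axis; with |AR| = 25.4, R = (6.02, -23.7). ∠ARQ = 82.8° gives RQ at 131° from the x-axis; with |RQ| = 10.8, Q = (-1.08, -15.6). ∠RQG = 84.3° gives QG at 35.4° from the x-axis; with |QG| = 24.3, G = (18.7, -1.49). The perpendicularity gives GB at right angles to QG, so GB runs at -54.6°; with |GB| = 28.3, B = (35.1, -24.6). GB ⟂ BT, so BT runs at -145°; with |BT| = 17.1, T = (21.2, -34.5). Then |WT| = |T − W| = 40.5.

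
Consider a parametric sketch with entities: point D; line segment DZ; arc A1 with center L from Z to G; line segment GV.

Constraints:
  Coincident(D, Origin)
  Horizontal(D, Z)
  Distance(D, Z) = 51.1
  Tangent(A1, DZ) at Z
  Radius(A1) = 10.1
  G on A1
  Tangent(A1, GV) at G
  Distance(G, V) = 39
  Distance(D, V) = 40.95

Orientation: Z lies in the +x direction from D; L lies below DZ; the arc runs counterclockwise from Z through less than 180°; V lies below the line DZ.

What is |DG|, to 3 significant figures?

43.1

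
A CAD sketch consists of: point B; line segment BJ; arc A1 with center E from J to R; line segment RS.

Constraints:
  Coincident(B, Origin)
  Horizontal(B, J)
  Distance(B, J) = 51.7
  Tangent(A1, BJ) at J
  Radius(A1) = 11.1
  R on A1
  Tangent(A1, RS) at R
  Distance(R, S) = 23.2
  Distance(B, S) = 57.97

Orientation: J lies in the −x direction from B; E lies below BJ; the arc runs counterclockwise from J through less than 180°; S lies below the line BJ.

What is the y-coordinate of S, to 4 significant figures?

-36.04

B is at the origin; B and J share the same y with |BJ| = 51.7 and J on the −x side, so J = (-51.70, 0.000). Since A1 is tangent to BJ there, EJ ⟂ BJ, so E = J + (0, -11.1) = (-51.70, -11.10). Since ER ⟂ RS (tangency), |ES| = √(11.1² + 23.2²) = 25.72 regardless of where R sits on A1. So S lies on both circle(B, 57.97) and circle(E, 25.72); the below-BJ intersection is S = (-45.41, -36.04). R is the foot of the tangent from S: R = (-60.24, -18.19).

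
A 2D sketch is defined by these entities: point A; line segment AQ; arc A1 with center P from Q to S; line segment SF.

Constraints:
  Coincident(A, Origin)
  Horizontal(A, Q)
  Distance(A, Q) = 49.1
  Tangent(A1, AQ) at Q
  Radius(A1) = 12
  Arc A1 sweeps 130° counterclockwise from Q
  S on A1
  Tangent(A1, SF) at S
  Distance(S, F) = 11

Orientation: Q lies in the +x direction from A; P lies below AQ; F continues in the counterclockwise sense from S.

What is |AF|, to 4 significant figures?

54.76

A is at the origin; A and Q share the same y with |AQ| = 49.1 and Q on the +x side, so Q = (49.10, 0.000). Tangency of A1 to AQ means the radius PQ is perpendicular to AQ, so P = Q + (0, -12) = (49.10, -12.00). On A1, Q sits at bearing 90° from P; a 130° counterclockwise sweep puts S at bearing 220°, so S = P + 12.0·(cos 220°, sin 220°) = (39.91, -19.71). Tangency of A1 to SF means the radius PS is perpendicular to SF, so SF runs along (−sin 220°, cos 220°); with |SF| = 11.0, F = (46.98, -28.14). Then |AF| = |F − A| = 54.76.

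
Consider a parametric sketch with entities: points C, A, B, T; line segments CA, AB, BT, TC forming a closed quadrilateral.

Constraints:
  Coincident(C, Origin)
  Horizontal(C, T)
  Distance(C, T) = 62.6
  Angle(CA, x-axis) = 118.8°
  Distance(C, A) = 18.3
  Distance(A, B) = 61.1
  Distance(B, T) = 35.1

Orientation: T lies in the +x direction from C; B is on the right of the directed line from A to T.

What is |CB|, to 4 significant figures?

44.35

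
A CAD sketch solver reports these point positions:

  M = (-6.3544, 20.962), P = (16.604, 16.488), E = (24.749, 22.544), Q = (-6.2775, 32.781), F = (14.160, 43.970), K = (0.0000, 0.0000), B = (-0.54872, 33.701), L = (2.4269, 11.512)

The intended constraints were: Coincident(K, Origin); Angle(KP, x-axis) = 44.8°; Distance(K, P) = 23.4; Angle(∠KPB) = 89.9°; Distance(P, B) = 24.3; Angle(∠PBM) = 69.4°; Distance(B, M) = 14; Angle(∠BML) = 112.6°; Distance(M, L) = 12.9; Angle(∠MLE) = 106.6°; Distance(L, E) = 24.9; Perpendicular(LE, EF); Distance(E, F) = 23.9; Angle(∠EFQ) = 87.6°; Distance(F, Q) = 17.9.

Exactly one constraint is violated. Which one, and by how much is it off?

Distance(F, Q) = 17.9 — off by 5.40.

K = (0.00, 0.00) ✓; KP at 44.80° ✓; |KP| = 23.40 ✓; ∠KPB = 89.90° ✓; |PB| = 24.30 ✓; ∠PBM = 69.40° ✓; |BM| = 14.00 ✓; ∠BML = 112.6° ✓; |ML| = 12.90 ✓; ∠MLE = 106.6° ✓; |LE| = 24.90 ✓; ∠(LE, EF) = 90.00° ✓; |EF| = 23.90 ✓; ∠EFQ = 87.60° ✓; |FQ| = 23.30 ✗.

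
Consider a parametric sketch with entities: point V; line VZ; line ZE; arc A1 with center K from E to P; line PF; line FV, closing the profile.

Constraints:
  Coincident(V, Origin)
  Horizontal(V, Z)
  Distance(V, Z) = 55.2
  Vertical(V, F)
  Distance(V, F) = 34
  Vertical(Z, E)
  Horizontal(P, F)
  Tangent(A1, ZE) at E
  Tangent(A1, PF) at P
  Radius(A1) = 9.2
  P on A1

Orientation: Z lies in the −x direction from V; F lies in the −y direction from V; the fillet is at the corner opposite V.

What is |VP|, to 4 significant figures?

57.20

V is at the origin; V and Z share the same y with |VZ| = 55.2 and Z on the −x side, so Z = (-55.20, 0.000). V and F share the same x with |VF| = 34.0 and F on the −y side, so F = (0.000, -34.00). The virtual corner opposite V is at (-55.20, -34.00). The tangent condition forces KE to be normal to ZE and A1 meets PF tangentially, so KP is at right angles to PF, with radius 9.2, so the center K sits 9.2 in from both sides at K = (-46.00, -24.80). That places the tangent points at E = (-55.20, -24.80) on ZE and P = (-46.00, -34.00) on PF. Then |VP| = |P − V| = 57.20.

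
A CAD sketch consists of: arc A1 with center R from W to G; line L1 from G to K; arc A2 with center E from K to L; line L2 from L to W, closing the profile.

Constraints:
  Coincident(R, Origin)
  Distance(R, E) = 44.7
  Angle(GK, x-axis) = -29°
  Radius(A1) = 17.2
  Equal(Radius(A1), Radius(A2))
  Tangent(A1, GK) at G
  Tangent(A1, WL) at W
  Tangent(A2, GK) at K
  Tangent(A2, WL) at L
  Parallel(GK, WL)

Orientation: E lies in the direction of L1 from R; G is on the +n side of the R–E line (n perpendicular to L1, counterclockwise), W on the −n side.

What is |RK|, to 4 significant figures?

47.89

Tangency of A1 to both parallel lines with radius 17.2 puts G and W at R ± 17.2·n: G = (8.339, 15.04), W = (-8.339, -15.04). Equal radii place K and L the same way about E: K = E + 17.2·n = (47.43, -6.628), L = E − 17.2·n = (30.76, -36.71). Then |RK| = |K − R| = 47.89.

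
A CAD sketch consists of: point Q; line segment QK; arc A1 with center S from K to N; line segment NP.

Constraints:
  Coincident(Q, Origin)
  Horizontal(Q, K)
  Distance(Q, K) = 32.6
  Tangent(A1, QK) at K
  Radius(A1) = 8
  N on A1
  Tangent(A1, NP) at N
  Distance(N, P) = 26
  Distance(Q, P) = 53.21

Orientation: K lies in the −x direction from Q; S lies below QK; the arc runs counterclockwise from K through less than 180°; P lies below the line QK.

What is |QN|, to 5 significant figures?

41.353

Checks: |SN| = 8.000 ✓; ∠(SN, NP) = 90.00° ✓; |NP| = 26.00 ✓; |QP| = 53.21 ✓.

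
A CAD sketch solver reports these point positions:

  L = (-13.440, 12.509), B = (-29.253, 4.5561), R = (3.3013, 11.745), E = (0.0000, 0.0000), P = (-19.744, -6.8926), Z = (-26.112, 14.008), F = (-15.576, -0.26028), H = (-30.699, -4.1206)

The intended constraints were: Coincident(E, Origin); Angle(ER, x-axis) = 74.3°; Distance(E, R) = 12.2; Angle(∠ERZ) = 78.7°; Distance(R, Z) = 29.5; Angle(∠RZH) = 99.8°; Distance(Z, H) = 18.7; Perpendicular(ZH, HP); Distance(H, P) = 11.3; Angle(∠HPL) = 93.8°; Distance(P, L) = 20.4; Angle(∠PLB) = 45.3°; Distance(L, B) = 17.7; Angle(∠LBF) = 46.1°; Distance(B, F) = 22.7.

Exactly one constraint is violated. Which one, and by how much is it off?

Distance(B, F) = 22.7 — off by 8.20.

E = (0.00, 0.00) ✓; ER at 74.30° ✓; |ER| = 12.20 ✓; ∠ERZ = 78.70° ✓; |RZ| = 29.50 ✓; ∠RZH = 99.80° ✓; |ZH| = 18.70 ✓; ∠(ZH, HP) = 90.00° ✓; |HP| = 11.30 ✓; ∠HPL = 93.80° ✓; |PL| = 20.40 ✓; ∠PLB = 45.30° ✓; |LB| = 17.70 ✓; ∠LBF = 46.10° ✓; |BF| = 14.50 ✗.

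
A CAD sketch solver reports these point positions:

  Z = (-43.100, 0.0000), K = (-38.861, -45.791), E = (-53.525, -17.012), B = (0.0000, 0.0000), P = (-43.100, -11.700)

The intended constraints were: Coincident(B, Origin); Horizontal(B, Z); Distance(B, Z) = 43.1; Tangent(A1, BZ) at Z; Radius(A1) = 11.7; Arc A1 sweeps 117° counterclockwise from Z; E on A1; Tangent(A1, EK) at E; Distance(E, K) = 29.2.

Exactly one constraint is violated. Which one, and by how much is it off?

Distance(E, K) = 29.2 — off by 3.10.

B = (0.00, 0.00) ✓; B.y = 0.00, Z.y = 0.00 ✓; |BZ| = 43.10 ✓; ∠(PZ, ZB) = 90.00° ✓; |PZ| = 11.70 ✓; bearing(P→E) − bearing(P→Z) = 117.0° ✓; |PE| = 11.70 ✓; ∠(PE, EK) = 90.00° ✓; |EK| = 32.30 ✗.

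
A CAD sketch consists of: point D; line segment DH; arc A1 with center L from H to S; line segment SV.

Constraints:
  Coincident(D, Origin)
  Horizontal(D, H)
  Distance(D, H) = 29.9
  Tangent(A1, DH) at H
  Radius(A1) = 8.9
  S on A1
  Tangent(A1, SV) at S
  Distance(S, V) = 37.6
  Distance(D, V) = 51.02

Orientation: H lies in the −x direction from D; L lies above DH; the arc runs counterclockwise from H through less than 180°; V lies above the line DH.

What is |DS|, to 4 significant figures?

22.81

Checks: |LS| = 8.900 ✓; ∠(LS, SV) = 90.00° ✓; |SV| = 37.60 ✓; |DV| = 51.02 ✓.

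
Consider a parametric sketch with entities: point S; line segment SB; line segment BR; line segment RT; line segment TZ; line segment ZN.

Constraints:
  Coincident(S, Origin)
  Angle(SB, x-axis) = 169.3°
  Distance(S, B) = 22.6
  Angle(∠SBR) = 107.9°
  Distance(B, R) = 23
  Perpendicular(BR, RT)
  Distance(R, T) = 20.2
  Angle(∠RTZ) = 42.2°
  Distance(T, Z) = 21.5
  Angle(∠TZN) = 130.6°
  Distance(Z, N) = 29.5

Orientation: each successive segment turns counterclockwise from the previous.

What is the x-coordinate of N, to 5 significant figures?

-50.018

∠RTZ = 42.2° gives TZ at 109.20° from the x-axis; with |TZ| = 21.5, Z = (-22.552, -5.3630). ∠TZN = 130.6° gives ZN at 158.60° from the x-axis; with |ZN| = 29.5, N = (-50.018, 5.4008). So N.x = -50.018.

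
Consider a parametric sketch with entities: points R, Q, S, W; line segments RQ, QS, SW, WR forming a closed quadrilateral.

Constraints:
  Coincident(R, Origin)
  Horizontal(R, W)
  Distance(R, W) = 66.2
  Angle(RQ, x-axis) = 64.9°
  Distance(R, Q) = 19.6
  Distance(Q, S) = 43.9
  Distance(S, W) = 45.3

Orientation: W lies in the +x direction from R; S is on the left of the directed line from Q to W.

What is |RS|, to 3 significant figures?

61.2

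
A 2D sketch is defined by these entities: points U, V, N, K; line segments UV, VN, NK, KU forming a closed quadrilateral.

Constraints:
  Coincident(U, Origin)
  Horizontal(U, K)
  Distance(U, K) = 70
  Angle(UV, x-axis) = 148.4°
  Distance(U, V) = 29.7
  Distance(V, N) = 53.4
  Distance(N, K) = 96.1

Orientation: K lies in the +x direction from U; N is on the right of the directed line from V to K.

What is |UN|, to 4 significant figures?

41.74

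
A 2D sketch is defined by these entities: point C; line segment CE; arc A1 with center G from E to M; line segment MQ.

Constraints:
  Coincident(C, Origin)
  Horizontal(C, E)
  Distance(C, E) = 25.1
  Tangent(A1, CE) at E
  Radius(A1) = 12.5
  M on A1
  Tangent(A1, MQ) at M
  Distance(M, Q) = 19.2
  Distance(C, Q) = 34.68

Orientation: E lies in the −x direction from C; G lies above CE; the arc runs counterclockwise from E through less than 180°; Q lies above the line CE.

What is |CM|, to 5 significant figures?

18.024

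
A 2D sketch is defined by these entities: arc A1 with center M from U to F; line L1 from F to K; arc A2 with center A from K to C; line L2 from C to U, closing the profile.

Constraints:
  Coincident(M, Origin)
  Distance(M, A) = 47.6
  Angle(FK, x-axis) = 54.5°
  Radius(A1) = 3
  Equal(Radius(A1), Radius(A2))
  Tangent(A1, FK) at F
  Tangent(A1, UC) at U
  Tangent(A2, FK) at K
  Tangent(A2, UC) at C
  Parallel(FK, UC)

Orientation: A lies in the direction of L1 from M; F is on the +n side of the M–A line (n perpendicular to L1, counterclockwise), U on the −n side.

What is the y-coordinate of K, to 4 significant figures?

40.49

The slot axis is L1's direction at 54.5°, so u = (cos 54.5°, sin 54.5°) = (0.5807, 0.8141) and n = (−sin 54.5°, cos 54.5°) = (-0.8141, 0.5807). M is at the origin and A lies 47.6 along u from M, so A = 47.6·u = (27.64, 38.75). Tangency of A1 to both parallel lines with radius 3.0 puts F and U at M ± 3.0·n: F = (-2.442, 1.742), U = (2.442, -1.742). Equal radii place K and C the same way about A: K = A + 3.0·n = (25.20, 40.49), C = A − 3.0·n = (30.08, 37.01). So K.y = 40.49.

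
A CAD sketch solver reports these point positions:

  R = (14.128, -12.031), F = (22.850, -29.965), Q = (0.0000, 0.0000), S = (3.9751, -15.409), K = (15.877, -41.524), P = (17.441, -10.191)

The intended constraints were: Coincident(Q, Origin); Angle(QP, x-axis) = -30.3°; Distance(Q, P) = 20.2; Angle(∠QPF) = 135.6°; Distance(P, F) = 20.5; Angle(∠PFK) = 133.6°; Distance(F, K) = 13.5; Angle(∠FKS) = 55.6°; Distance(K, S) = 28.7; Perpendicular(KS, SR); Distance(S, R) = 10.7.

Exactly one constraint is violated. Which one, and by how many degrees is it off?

Perpendicular(KS, SR) — off by 6.10°.

Q = (0.00, 0.00) ✓; QP at -30.30° ✓; |QP| = 20.20 ✓; ∠QPF = 135.6° ✓; |PF| = 20.50 ✓; ∠PFK = 133.6° ✓; |FK| = 13.50 ✓; ∠FKS = 55.60° ✓; |KS| = 28.70 ✓; ∠(KS, SR) = 96.10° ✗; |SR| = 10.70 ✓.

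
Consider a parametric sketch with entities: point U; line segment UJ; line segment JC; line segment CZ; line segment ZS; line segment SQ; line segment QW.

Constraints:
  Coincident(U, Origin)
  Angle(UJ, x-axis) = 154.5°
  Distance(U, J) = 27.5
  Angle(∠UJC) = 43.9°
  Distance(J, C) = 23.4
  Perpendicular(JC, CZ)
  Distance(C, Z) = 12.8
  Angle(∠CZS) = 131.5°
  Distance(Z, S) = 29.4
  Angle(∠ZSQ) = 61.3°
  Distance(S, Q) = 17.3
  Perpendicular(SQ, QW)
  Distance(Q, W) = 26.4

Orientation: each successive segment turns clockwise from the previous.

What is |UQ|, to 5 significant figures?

22.566

∠CZS = 131.5° gives ZS at -120.10° from the x-axis; with |ZS| = 29.4, S = (-13.322, -18.356). ∠ZSQ = 61.3° gives SQ at 121.20° from the x-axis; with |SQ| = 17.3, Q = (-22.283, -3.5580). Then |UQ| = |Q − U| = 22.566.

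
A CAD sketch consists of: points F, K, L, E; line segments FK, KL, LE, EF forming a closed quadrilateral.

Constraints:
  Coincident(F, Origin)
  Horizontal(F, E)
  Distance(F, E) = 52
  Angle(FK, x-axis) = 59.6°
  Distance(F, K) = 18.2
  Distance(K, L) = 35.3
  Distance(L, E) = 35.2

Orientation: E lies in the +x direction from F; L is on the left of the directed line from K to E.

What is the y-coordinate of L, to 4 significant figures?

33.07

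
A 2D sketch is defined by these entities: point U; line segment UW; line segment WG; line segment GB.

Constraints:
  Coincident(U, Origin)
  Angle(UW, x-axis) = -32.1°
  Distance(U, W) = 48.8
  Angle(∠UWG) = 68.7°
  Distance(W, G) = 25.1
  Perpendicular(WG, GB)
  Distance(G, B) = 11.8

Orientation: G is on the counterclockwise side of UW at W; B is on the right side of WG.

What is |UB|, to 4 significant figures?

57.74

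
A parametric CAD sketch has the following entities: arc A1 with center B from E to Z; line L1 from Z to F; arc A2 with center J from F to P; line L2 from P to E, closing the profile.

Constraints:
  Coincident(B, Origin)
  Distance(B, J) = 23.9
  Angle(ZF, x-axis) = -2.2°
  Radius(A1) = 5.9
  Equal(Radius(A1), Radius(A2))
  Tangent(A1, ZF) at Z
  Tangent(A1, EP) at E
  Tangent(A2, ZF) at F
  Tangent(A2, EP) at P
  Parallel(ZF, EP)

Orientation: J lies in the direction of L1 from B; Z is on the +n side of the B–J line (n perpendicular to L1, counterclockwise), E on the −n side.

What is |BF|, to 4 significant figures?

24.62

Tangency of A1 to both parallel lines with radius 5.9 puts Z and E at B ± 5.9·n: Z = (0.2265, 5.896), E = (-0.2265, -5.896). Equal radii place F and P the same way about J: F = J + 5.9·n = (24.11, 4.978), P = J − 5.9·n = (23.66, -6.813). Then |BF| = |F − B| = 24.62.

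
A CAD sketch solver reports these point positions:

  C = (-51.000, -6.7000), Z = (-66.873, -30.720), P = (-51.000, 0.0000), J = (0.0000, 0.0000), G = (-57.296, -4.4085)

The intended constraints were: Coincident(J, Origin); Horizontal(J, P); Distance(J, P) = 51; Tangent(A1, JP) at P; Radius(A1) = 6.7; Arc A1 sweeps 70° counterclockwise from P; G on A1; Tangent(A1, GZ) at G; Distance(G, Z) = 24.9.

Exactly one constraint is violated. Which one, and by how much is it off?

Distance(G, Z) = 24.9 — off by 3.10.

J = (0.00, 0.00) ✓; J.y = 0.00, P.y = 0.00 ✓; |JP| = 51.00 ✓; ∠(CP, PJ) = 90.00° ✓; |CP| = 6.700 ✓; bearing(C→G) − bearing(C→P) = 70.00° ✓; |CG| = 6.700 ✓; ∠(CG, GZ) = 90.00° ✓; |GZ| = 28.00 ✗.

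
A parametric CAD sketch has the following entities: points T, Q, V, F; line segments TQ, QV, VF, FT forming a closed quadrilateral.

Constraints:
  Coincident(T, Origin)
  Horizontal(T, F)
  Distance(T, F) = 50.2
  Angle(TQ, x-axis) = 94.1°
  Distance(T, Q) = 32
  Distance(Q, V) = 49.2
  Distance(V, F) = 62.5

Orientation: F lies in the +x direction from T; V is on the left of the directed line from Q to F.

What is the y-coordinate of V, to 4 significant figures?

61.15

T is at the origin; T and F share the same y with |TF| = 50.2 and F in +x, so F = (50.2, 0). TQ runs at 94.1° with |TQ| = 32.0, so Q = (-2.288, 31.92). V is determined by |QV| = 49.2 and |VF| = 62.5 together: it lies at the intersection of circle(Q, 49.2) and circle(F, 62.5). With |QF| = 61.43, the foot of the radical line on QF is 18.62 from Q and the perpendicular offset is √(49.2² − 18.62²) = 45.54. Taking the left-of-QF solution: V = (37.29, 61.15).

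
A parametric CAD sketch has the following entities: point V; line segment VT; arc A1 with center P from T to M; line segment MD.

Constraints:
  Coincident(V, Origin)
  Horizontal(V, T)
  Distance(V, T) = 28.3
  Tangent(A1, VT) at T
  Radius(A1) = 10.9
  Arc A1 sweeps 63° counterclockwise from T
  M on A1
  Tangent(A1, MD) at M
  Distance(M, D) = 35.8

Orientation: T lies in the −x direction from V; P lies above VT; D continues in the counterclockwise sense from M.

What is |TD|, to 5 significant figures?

45.899

V is at the origin; VT is horizontal with |VT| = 28.3 and T on the −x side, so T = (-28.300, 0.0000). The tangent condition forces PT to be normal to VT, so P = T + (0, 10.9) = (-28.300, 10.900). On A1, T sits at bearing -90° from P; a 63° counterclockwise sweep puts M at bearing -27°, so M = P + 10.9·(cos -27°, sin -27°) = (-18.588, 5.9515). The tangent condition forces PM to be normal to MD, so MD runs along (−sin -27°, cos -27°); with |MD| = 35.8, D = (-2.3352, 37.850). Then |TD| = |D − T| = 45.899.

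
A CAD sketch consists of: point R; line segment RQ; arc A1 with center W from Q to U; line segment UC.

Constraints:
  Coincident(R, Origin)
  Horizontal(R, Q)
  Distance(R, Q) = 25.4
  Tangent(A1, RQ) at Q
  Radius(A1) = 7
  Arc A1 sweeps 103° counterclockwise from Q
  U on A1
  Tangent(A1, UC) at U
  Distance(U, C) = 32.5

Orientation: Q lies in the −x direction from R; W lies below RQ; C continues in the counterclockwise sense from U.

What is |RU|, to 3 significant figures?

33.3

R is at the origin; RQ is horizontal with |RQ| = 25.4 and Q on the −x side, so Q = (-25.4, 0.00). The tangent condition forces WQ to be normal to RQ, so W = Q + (0, -7) = (-25.4, -7.00). On A1, Q sits at bearing 90° from W; a 103° counterclockwise sweep puts U at bearing 193°, so U = W + 7.0·(cos 193°, sin 193°) = (-32.2, -8.57). Then |RU| = |U − R| = 33.3.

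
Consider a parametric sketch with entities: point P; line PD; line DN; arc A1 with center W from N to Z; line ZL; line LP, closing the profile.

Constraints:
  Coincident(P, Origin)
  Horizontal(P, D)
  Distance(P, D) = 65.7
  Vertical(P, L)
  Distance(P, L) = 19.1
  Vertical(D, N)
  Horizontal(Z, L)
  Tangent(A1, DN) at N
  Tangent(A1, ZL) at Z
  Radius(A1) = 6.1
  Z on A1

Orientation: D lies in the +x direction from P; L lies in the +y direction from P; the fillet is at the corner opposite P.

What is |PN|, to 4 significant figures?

66.97

P is at the origin; PD is horizontal with |PD| = 65.7 and D on the +x side, so D = (65.70, 0.000). PL is vertical with |PL| = 19.1 and L on the +y side, so L = (0.000, 19.10). The virtual corner opposite P is at (65.70, 19.10). Tangency of A1 to DN means the radius WN is perpendicular to DN and the tangent condition forces WZ to be normal to ZL, with radius 6.1, so the center W sits 6.1 in from both sides at W = (59.60, 13.00). That places the tangent points at N = (65.70, 13.00) on DN and Z = (59.60, 19.10) on ZL. Then |PN| = |N − P| = 66.97.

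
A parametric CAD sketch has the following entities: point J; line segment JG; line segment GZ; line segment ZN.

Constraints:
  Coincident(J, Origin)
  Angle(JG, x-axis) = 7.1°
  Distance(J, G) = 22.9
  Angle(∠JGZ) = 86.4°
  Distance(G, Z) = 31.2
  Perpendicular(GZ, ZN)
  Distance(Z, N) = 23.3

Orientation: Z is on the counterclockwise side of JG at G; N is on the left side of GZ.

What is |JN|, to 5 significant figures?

29.765

∠JGZ = 86.4°, so GZ runs at 7.1° + (180° − 86.4°) = 100.70° from the x-axis; with |GZ| = 31.2, Z = G + 31.2·(cos 100.70°, sin 100.70°) = (16.932, 33.488). GZ is perpendicular to ZN; with |ZN| = 23.3 on the left of GZ, N = Z + 23.3·(-0.98261, -0.18567) = (-5.9633, 29.162). Then |JN| = |N − J| = 29.765.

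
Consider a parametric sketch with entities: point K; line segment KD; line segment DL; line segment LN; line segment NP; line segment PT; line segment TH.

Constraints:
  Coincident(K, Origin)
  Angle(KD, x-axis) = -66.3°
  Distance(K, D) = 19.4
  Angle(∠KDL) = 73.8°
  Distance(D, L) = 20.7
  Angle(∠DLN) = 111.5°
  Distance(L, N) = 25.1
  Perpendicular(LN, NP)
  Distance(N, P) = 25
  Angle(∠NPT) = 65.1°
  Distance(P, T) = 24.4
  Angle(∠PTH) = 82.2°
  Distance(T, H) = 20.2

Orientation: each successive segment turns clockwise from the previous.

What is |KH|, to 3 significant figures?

23.4

∠NPT = 65.1° gives PT at -85.9° from the x-axis; with |PT| = 24.4, T = (-1.28, -10.7). ∠PTH = 82.2° gives TH at 176° from the x-axis; with |TH| = 20.2, H = (-21.4, -9.43). Then |KH| = |H − K| = 23.4.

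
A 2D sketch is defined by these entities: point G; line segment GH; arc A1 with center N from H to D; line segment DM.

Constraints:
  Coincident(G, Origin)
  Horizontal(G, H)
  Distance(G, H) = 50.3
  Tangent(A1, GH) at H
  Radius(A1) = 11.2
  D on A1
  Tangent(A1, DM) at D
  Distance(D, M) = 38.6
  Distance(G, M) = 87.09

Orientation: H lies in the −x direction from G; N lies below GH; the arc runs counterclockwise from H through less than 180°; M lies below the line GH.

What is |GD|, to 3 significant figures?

60.9

G is at the origin; GH is horizontal with |GH| = 50.3 and H on the −x side, so H = (-50.3, 0.00). The tangent condition forces NH to be normal to GH, so N = H + (0, -11.2) = (-50.3, -11.2). Since ND ⟂ DM (tangency), |NM| = √(11.2² + 38.6²) = 40.2 regardless of where D sits on A1. So M lies on both circle(G, 87.09) and circle(N, 40.2); the below-GH intersection is M = (-76.4, -41.7). D is the foot of the tangent from M: D = (-60.5, -6.57).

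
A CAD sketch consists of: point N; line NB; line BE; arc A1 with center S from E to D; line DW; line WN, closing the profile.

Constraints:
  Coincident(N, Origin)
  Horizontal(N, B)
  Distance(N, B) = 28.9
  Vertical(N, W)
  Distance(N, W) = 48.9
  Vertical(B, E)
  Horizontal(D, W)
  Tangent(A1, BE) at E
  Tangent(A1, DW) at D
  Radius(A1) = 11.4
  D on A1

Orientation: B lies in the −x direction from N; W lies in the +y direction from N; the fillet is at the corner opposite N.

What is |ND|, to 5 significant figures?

51.937

N is at the origin; N and B share the same y with |NB| = 28.9 and B on the −x side, so B = (-28.900, 0.0000). NW is vertical with |NW| = 48.9 and W on the +y side, so W = (0.0000, 48.900). The virtual corner opposite N is at (-28.900, 48.900). A1 meets BE tangentially, so SE is at right angles to BE and since A1 is tangent to DW there, SD ⟂ DW, with radius 11.4, so the center S sits 11.4 in from both sides at S = (-17.500, 37.500). That places the tangent points at E = (-28.900, 37.500) on BE and D = (-17.500, 48.900) on DW. Then |ND| = |D − N| = 51.937.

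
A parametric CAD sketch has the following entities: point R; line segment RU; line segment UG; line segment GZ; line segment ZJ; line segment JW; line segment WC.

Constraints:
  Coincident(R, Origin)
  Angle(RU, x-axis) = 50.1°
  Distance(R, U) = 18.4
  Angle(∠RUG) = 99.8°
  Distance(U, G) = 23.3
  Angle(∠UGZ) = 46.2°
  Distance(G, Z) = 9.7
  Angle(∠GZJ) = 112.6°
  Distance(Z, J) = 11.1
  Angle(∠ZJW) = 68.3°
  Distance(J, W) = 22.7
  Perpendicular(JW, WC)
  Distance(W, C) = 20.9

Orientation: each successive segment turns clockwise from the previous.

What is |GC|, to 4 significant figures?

13.71

R is at the origin; RU runs at 50.1° with length 18.4, so U = (11.80, 14.12). ∠RUG = 99.8° gives UG at -30.10° from the x-axis; with |UG| = 23.3, G = (31.96, 2.431). ∠UGZ = 46.2° gives GZ at -163.9° from the x-axis; with |GZ| = 9.7, Z = (22.64, -0.2593). ∠GZJ = 112.6° gives ZJ at 128.7° from the x-axis; with |ZJ| = 11.1, J = (15.70, 8.403). ∠ZJW = 68.3° gives JW at 17.00° from the x-axis; with |JW| = 22.7, W = (37.41, 15.04). JW ⟂ WC, so WC runs at -73.00°; with |WC| = 20.9, C = (43.52, -4.946). Then |GC| = |C − G| = 13.71.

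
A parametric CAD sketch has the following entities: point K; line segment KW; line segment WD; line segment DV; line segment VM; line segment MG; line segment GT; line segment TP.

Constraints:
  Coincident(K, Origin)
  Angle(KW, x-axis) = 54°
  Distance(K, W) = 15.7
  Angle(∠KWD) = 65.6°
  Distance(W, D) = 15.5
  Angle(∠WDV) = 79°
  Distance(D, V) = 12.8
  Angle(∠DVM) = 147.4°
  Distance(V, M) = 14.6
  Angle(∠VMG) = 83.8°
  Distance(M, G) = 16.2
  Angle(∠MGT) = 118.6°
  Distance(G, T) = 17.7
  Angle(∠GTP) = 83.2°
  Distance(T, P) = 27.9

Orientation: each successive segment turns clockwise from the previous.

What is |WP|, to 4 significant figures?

24.69

K is at the origin; KW runs at 54.0° with length 15.7, so W = (9.228, 12.70). ∠KWD = 65.6° gives WD at -60.40° from the x-axis; with |WD| = 15.5, D = (16.88, -0.7756). ∠WDV = 79.0° gives DV at -161.4° from the x-axis; with |DV| = 12.8, V = (4.753, -4.858). ∠DVM = 147.4° gives VM at 166.0° from the x-axis; with |VM| = 14.6, M = (-9.413, -1.326). ∠VMG = 83.8° gives MG at 69.80° from the x-axis; with |MG| = 16.2, G = (-3.820, 13.88). ∠MGT = 118.6° gives GT at 8.400° from the x-axis; with |GT| = 17.7, T = (13.69, 16.46). ∠GTP = 83.2° gives TP at -88.40° from the x-axis; with |TP| = 27.9, P = (14.47, -11.43). Then |WP| = |P − W| = 24.69.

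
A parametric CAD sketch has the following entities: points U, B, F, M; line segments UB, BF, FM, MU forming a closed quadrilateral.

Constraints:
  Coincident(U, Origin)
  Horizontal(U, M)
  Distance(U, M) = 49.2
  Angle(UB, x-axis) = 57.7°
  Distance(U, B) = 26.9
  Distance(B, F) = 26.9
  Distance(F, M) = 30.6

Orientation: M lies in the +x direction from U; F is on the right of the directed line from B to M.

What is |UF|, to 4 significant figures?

19.21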